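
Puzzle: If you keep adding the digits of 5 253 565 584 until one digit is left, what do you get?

3

5+2+5+3+5+6+5+5+8+4 = 48
4+8 = 12
1+2 = 3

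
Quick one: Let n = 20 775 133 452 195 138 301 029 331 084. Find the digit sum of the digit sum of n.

1

First digit sum: 100.
1+0+0 = 1.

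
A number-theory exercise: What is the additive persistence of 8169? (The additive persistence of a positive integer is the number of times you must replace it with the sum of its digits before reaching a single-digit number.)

2

8169 → 24 → 6 (2 steps)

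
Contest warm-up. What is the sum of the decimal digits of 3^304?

702

3^304 = 11088209803745658455297408217949153593283559345652332354189895396347888771377425204097816698610804252448289239688437517467894531354021357739846081
Sum of its 146 digits: 702.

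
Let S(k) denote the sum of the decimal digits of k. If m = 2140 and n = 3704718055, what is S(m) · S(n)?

280

S(2140) = 2+1+4+0 = 7.
S(3704718055) = 3+7+0+4+7+1+8+0+5+5 = 40.
7 · 40 = 280.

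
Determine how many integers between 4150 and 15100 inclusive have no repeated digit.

4333

The integers in [4150, 15100] that have no repeated digit: 4150, 4152, 4153, 4156, 4157, 4158, …, 15097, 15098.
4333 qualify.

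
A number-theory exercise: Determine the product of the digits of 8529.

8×5×2×9 = 720

720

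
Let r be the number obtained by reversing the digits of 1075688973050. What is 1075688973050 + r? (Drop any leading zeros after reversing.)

1579487838751

Reverse of 1075688973050 is 503798865701.
1075688973050 + 503798865701 = 1579487838751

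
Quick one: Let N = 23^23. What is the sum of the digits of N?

23^23 = 20880467999847912034355032910567
Sum of its 32 digits: 146.

146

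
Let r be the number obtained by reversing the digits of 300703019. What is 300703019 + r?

1211010022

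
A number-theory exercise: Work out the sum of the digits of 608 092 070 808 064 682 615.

6+0+8+0+9+2+0+7+0+8+0+8+0+6+4+6+8+2+6+1+5 = 86

86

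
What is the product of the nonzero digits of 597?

315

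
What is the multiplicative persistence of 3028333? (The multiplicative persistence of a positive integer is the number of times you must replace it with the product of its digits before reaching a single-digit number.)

1

3028333 → 0 (1 step)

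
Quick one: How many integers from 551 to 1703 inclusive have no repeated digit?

658

The integers in [551, 1703] that have no repeated digit: 560, 561, 562, 563, 564, 567, …, 1702, 1703.
658 qualify.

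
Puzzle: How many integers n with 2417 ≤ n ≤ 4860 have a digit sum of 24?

The integers in [2417, 4860] that have a digit sum of 24: 2499, 2589, 2598, 2679, 2688, 2697, …, 4848, 4857.
73 qualify.

73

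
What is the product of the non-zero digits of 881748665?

2580480

8×8×1×7×4×8×6×6×5 = 2580480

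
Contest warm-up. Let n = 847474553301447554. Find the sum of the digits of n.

8+4+7+4+7+4+5+5+3+3+0+1+4+4+7+5+5+4 = 80

80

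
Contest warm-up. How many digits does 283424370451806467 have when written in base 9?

283424370451806467 in base 9 is 1788514365326736682, which has 19 digits.

19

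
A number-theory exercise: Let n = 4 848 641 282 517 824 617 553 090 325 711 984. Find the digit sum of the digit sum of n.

6

First digit sum: 150.
1+5+0 = 6.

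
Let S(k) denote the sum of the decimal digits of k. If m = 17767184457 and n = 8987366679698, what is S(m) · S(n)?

5244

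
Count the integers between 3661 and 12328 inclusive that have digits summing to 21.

546

The integers in [3661, 12328] that have digits summing to 21: 3666, 3675, 3684, 3693, 3729, 3738, …, 12288, 12297.
546 qualify.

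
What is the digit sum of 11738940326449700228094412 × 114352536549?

183

11738940326449700228094412 × 114352536549 = 1342377602726869336743259884852664188
Sum of its 37 digits: 183.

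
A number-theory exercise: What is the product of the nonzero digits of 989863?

93312

9×8×9×8×6×3 = 93312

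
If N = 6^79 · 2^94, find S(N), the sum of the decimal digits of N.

6^79 · 2^94 = 589886385359614474104039543943962979878657777728950136383522625452742769601731325134372864
Sum of its 90 digits: 441.

441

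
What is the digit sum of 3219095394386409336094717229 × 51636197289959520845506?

239

3219095394386409336094717229 × 51636197289959520845506 = 166221844879736684713484445639556407380670065422874
Sum of its 51 digits: 239.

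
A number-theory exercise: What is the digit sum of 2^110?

121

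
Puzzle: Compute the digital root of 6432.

6

6+4+3+2 = 15
1+5 = 6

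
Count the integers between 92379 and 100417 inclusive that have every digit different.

2232

The integers in [92379, 100417] that have every digit different: 92380, 92381, 92384, 92385, 92386, 92387, …, 98764, 98765.
2232 qualify.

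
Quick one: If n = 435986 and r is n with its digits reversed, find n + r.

1125520

Reverse of 435986 is 689534.
435986 + 689534 = 1125520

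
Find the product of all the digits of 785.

7×8×5 = 280

280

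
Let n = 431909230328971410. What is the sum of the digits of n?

4+3+1+9+0+9+2+3+0+3+2+8+9+7+1+4+1+0 = 66

66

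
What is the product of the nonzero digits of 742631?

7×4×2×6×3×1 = 1008

1008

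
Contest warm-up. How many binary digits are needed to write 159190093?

159190093 in base 2 is 1001011111010000110001001101, which has 28 digits.

28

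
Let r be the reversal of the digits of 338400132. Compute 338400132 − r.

Reverse of 338400132 is 231004833.
338400132 − 231004833 = 107395299

107395299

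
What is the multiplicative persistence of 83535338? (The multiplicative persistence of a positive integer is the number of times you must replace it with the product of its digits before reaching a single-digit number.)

2

83535338 → 129600 → 0 (2 steps)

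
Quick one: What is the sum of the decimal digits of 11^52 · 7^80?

550

11^52 · 7^80 = 57578829149714246898048963515151108208489660527659533546271751134276952619990858211860241046216291996364537180427117691121
Sum of its 122 digits: 550.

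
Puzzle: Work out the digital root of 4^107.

7

The digital root of n equals n mod 9 (or 9 when 9 | n), so we need 4^107 mod 9.
4^107 ≡ 7 (mod 9), so the digital root is 7.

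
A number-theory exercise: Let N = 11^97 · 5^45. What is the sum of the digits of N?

11^97 · 5^45 = 2942663859470086031990747745539538650619667072736690359518537320700763928646811238678669375349463353217061012401245534420013427734375
Sum of its 133 digits: 583.

583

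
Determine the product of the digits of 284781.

3584

2×8×4×7×8×1 = 3584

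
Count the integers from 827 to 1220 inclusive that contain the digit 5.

The integers in [827, 1220] that contain the digit 5: 835, 845, 850, 851, 852, 853, …, 1205, 1215.
75 qualify.

75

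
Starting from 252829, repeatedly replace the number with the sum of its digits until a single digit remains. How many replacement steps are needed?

3

252829 → 28 → 10 → 1 (3 steps)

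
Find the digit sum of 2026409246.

2+0+2+6+4+0+9+2+4+6 = 35

35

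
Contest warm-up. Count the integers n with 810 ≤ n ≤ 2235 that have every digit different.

The integers in [810, 2235] that have every digit different: 810, 812, 813, 814, 815, 816, …, 2197, 2198.
752 qualify.

752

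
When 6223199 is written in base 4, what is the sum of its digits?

6223199 in base 4 is 113233111133.
Digit sum: 1+1+3+2+3+3+1+1+1+1+3+3 = 23.

23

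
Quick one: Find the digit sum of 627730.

25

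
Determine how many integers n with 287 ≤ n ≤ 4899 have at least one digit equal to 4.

1928

The integers in [287, 4899] that have at least one digit equal to 4: 294, 304, 314, 324, 334, 340, …, 4898, 4899.
1928 qualify.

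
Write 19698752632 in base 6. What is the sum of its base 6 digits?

19698752632 in base 6 is 13014404344504.
Digit sum: 1+3+0+1+4+4+0+4+3+4+4+5+0+4 = 37.

37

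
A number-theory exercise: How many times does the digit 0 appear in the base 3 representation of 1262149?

1262149 in base 3 is 2101010100021.
The digit 0 appears 6 times.

6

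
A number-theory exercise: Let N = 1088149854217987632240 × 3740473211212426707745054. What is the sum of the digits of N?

225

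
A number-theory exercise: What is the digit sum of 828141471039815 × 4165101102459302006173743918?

828141471039815 × 4165101102459302006173743918 = 3449292954020201581420392479205630992095170
Sum of its 43 digits: 168.

168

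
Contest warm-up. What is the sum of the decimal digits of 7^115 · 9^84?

810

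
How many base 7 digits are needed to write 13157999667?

13157999667 in base 7 is 644032103031, which has 12 digits.

12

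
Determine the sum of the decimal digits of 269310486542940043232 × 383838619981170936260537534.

269310486542940043232 × 383838619981170936260537534 = 103371765501099812620088553062059689125518669888
Sum of its 48 digits: 217.

217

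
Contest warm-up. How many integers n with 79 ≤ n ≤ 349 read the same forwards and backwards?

27

The integers in [79, 349] that read the same forwards and backwards: 88, 99, 101, 111, 121, 131, …, 333, 343.
27 qualify.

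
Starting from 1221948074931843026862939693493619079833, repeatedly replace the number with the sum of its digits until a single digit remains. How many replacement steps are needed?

3

1221948074931843026862939693493619079833 → 191 → 11 → 2 (3 steps)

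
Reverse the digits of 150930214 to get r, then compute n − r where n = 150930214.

-261108837

Reverse of 150930214 is 412039051.
150930214 − 412039051 = -261108837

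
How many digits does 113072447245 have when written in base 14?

10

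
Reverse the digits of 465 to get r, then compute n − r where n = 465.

Reverse of 465 is 564.
465 − 564 = -99

-99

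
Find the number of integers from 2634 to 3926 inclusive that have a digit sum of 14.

87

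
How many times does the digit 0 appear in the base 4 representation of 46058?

1

46058 in base 4 is 23033222.
The digit 0 appears 1 time.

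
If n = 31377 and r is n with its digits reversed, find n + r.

Reverse of 31377 is 77313.
31377 + 77313 = 108690

108690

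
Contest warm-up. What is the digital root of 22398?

6

2+2+3+9+8 = 24
2+4 = 6
(Equivalently, 22398 mod 9 = 6.)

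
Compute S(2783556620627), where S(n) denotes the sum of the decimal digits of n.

59

2+7+8+3+5+5+6+6+2+0+6+2+7 = 59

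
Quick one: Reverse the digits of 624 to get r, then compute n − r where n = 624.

198

Reverse of 624 is 426.
624 − 426 = 198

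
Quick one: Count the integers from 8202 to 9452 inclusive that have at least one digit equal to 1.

The integers in [8202, 9452] that have at least one digit equal to 1: 8210, 8211, 8212, 8213, 8214, 8215, …, 9441, 9451.
323 qualify.

323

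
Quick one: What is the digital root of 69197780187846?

6+9+1+9+7+7+8+0+1+8+7+8+4+6 = 81
8+1 = 9

9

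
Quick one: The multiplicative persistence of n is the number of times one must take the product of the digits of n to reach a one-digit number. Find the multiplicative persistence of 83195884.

83195884 → 276480 → 0 (2 steps)

2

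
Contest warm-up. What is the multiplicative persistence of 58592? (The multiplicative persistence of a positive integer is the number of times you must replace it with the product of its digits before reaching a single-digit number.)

58592 → 3600 → 0 (2 steps)

2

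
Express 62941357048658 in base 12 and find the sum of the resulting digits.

62941357048658 in base 12 is 7086559160242.
Digit sum: 7+0+8+6+5+5+9+1+6+0+2+4+2 = 55.

55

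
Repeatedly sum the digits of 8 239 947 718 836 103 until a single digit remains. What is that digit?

8+2+3+9+9+4+7+7+1+8+8+3+6+1+0+3 = 79
7+9 = 16
1+6 = 7

7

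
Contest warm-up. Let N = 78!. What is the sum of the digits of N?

423

78! = 11324281178206297831457521158732046228731749579488251990048962825668835325234200766245086213177344000000000000000000
Sum of its 116 digits: 423.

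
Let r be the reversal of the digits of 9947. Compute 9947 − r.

2448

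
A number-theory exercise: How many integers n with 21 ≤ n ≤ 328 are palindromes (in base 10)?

31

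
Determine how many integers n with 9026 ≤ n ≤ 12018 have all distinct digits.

829

The integers in [9026, 12018] that have all distinct digits: 9026, 9027, 9028, 9031, 9032, 9034, …, 10986, 10987.
829 qualify.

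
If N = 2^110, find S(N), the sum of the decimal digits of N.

2^110 = 1298074214633706907132624082305024
Sum of its 34 digits: 121.

121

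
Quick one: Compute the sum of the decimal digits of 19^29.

145

19^29 = 12129821994589221844500501021364910179
Sum of its 38 digits: 145.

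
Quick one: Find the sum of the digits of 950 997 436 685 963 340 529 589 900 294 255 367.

186

9+5+0+9+9+7+4+3+6+6+8+5+9+6+3+3+4+0+5+2+9+5+8+9+9+0+0+2+9+4+2+5+5+3+6+7 = 186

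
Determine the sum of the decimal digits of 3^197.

423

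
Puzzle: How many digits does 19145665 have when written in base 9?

19145665 in base 9 is 40020821, which has 8 digits.

8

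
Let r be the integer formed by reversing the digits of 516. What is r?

Reversing 516 gives 615.

615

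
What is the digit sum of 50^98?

50^98 = 31554436208840472216469142611311449186928257404360920190811157226562500000000000000000000000000000000000000000000000000000000000000000000000000000000000000000000000000
Sum of its 167 digits: 268.

268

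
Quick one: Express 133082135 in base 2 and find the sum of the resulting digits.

133082135 in base 2 is 111111011101010110000010111.
Digit sum: 1+1+1+1+1+1+0+1+1+1+0+1+0+1+0+1+1+0+0+0+0+0+1+0+1+1+1 = 17.

17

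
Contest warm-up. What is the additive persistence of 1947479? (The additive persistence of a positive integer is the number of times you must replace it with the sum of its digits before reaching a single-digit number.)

1947479 → 41 → 5 (2 steps)

2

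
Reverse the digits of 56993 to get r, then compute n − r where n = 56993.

Reverse of 56993 is 39965.
56993 − 39965 = 17028

17028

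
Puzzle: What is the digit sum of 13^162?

13^162 = 2876226436341572109239438298030294683499776238783684128626460702557766118705405167404817701098129044223938608587999897679988278008171970058927524247964027237258967932934428071337769
Sum of its 181 digits: 874.

874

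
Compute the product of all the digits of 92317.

378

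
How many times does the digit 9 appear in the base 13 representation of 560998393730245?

1

560998393730245 in base 13 is 1B104BC97BB223.
The digit 9 appears 1 time.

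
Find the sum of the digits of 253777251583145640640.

2+5+3+7+7+7+2+5+1+5+8+3+1+4+5+6+4+0+6+4+0 = 85

85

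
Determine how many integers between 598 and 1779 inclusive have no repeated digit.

667

The integers in [598, 1779] that have no repeated digit: 598, 601, 602, 603, 604, 605, …, 1768, 1769.
667 qualify.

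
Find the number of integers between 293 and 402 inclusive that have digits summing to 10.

8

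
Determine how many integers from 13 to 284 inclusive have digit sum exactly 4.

The integers in [13, 284] that have digit sum exactly 4: 13, 22, 31, 40, 103, 112, …, 211, 220.
11 qualify.

11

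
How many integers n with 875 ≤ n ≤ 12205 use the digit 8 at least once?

3792

The integers in [875, 12205] that use the digit 8 at least once: 875, 876, 877, 878, 879, 880, …, 12189, 12198.
3792 qualify.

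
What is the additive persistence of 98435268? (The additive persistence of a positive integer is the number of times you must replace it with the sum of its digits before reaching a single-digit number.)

98435268 → 45 → 9 (2 steps)

2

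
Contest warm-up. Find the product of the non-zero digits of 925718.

5040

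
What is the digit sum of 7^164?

7^164 = 3945286644626550630858717985746264080026751644458455916464504975630931364915053228398031941487628933218072924433889392982611734440563298401
Sum of its 139 digits: 634.

634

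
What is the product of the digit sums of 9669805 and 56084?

S(9669805) = 9+6+6+9+8+0+5 = 43.
S(56084) = 5+6+0+8+4 = 23.
43 · 23 = 989.

989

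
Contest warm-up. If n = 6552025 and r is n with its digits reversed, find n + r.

Reverse of 6552025 is 5202556.
6552025 + 5202556 = 11754581

11754581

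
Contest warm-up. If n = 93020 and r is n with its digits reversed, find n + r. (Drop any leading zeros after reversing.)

Reverse of 93020 is 2039.
93020 + 2039 = 95059

95059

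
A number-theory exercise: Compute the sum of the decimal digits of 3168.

18

3+1+6+8 = 18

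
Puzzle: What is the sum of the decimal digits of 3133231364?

3+1+3+3+2+3+1+3+6+4 = 29

29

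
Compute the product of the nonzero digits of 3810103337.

4536

3×8×1×1×3×3×3×7 = 4536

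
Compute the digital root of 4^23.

The digital root of n equals n mod 9 (or 9 when 9 | n), so we need 4^23 mod 9.
4^23 ≡ 7 (mod 9), so the digital root is 7.

7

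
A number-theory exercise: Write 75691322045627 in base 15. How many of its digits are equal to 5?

75691322045627 in base 15 is 8B3D89508D52.
The digit 5 appears 2 times.

2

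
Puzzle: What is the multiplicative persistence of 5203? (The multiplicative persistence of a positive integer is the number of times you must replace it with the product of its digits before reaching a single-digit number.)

5203 → 0 (1 step)

1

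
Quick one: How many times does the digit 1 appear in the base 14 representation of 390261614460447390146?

390261614460447390146 in base 14 is CB289DD59B2206180A.
The digit 1 appears 1 time.

1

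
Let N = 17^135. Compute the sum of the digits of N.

773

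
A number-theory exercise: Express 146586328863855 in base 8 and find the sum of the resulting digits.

146586328863855 in base 8 is 4125071203712157.
Digit sum: 4+1+2+5+0+7+1+2+0+3+7+1+2+1+5+7 = 48.

48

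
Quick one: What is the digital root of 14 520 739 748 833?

1

1+4+5+2+0+7+3+9+7+4+8+8+3+3 = 64
6+4 = 10
1+0 = 1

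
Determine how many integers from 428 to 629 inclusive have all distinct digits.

146

The integers in [428, 629] that have all distinct digits: 428, 429, 430, 431, 432, 435, …, 628, 629.
146 qualify.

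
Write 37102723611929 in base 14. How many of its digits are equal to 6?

37102723611929 in base 14 is 923AD22612D3.
The digit 6 appears 1 time.

1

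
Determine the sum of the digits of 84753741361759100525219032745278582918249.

8+4+7+5+3+7+4+1+3+6+1+7+5+9+1+0+0+5+2+5+2+1+9+0+3+2+7+4+5+2+7+8+5+8+2+9+1+8+2+4+9 = 181

181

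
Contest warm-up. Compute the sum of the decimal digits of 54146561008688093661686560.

5+4+1+4+6+5+6+1+0+0+8+6+8+8+0+9+3+6+6+1+6+8+6+5+6+0 = 118

118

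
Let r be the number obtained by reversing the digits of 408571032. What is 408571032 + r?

638746836

Reverse of 408571032 is 230175804.
408571032 + 230175804 = 638746836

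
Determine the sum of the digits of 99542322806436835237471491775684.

9+9+5+4+2+3+2+2+8+0+6+4+3+6+8+3+5+2+3+7+4+7+1+4+9+1+7+7+5+6+8+4 = 154

154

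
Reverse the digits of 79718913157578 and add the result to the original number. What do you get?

167294045139375

Reverse of 79718913157578 is 87575131981797.
79718913157578 + 87575131981797 = 167294045139375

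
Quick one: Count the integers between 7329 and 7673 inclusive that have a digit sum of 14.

The integers in [7329, 7673] that have a digit sum of 14: 7331, 7340, 7403, 7412, 7421, 7430, …, 7601, 7610.
11 qualify.

11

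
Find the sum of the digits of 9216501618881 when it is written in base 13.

89

9216501618881 in base 13 is 51B15CB65C9B.
Digit sum: 5+1+11+1+5+12+11+6+5+12+9+11 = 89.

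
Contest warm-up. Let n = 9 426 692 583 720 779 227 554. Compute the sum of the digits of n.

9+4+2+6+6+9+2+5+8+3+7+2+0+7+7+9+2+2+7+5+5+4 = 111

111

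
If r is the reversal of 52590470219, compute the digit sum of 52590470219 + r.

70

Reversal of 52590470219 is 91207409525; 52590470219 + 91207409525 = 143797879744.
Digit sum of 143797879744: 1+4+3+7+9+7+8+7+9+7+4+4 = 70.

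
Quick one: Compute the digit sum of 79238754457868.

7+9+2+3+8+7+5+4+4+5+7+8+6+8 = 83

83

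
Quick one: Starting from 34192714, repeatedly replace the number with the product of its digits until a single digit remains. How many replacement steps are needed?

2

34192714 → 6048 → 0 (2 steps)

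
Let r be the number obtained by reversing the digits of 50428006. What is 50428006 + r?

Reverse of 50428006 is 60082405.
50428006 + 60082405 = 110510411

110510411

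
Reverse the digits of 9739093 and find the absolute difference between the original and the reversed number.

5829714

Reverse of 9739093 is 3909379.
|9739093 − 3909379| = 5829714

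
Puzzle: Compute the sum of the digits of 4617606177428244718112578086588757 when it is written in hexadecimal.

4617606177428244718112578086588757 in base 16 is E3AA62425FAD6DB5FFD745675155.
Digit sum: 14+3+10+10+6+2+4+2+5+15+10+13+6+13+11+5+15+15+13+7+4+5+6+7+5+1+5+5 = 217.

217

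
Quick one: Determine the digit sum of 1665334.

28

1+6+6+5+3+3+4 = 28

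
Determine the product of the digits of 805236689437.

0

8×0×5×2×3×6×6×8×9×4×3×7 = 0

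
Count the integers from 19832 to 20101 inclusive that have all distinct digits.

29

The integers in [19832, 20101] that have all distinct digits: 19832, 19834, 19835, 19836, 19837, 19840, …, 19875, 19876.
29 qualify.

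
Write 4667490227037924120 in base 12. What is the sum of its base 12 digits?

4667490227037924120 in base 12 is 212B4210B84A5736A0.
Digit sum: 2+1+2+11+4+2+1+0+11+8+4+10+5+7+3+6+10+0 = 87.

87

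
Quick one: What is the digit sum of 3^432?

3^432 = 130732040222851824313696449987153029924371122238848027365037357297776778759867316566762151412818918312428287717025992710824535681461390797938699373612526042317415057049122693829277442013233093340157044859841
Sum of its 207 digits: 909.

909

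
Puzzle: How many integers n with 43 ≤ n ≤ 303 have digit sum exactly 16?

12

The integers in [43, 303] that have digit sum exactly 16: 79, 88, 97, 169, 178, 187, …, 286, 295.
12 qualify.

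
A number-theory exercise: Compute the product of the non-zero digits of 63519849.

6×3×5×1×9×8×4×9 = 233280

233280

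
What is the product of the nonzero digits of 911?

9

9×1×1 = 9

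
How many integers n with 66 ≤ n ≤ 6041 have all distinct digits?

The integers in [66, 6041] that have all distinct digits: 67, 68, 69, 70, 71, 72, …, 6039, 6041.
3220 qualify.

3220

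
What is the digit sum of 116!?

729

116! = 33931086844518982011982560935885732032396635556994207701963662088123265314176330336254535971207181169698868584991941607780111073928236261199604691797570505851011072000000000000000000000000000
Sum of its 191 digits: 729.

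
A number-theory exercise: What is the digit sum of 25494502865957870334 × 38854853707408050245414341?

25494502865957870334 × 38854853707408050245414341 = 990585179199888320404015957099450781782059894
Sum of its 45 digits: 231.

231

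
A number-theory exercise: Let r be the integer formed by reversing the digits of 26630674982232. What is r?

Reversing 26630674982232 gives 23228947603662.

23228947603662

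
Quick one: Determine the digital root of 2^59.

5

The digital root of n equals n mod 9 (or 9 when 9 | n), so we need 2^59 mod 9.
2^59 ≡ 5 (mod 9), so the digital root is 5.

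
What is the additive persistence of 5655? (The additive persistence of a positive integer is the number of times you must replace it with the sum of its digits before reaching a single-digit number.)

5655 → 21 → 3 (2 steps)

2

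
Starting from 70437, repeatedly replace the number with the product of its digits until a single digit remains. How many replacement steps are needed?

1

70437 → 0 (1 step)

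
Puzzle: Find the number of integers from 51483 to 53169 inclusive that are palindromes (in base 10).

17

The integers in [51483, 53169] that are palindromes (in base 10): 51515, 51615, 51715, 51815, 51915, 52025, …, 53035, 53135.
17 qualify.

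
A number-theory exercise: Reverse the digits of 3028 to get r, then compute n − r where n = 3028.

-5175

Reverse of 3028 is 8203.
3028 − 8203 = -5175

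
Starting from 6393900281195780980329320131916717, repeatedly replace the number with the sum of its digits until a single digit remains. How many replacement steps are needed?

2

6393900281195780980329320131916717 → 143 → 8 (2 steps)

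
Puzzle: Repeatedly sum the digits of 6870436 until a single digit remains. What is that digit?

7

6+8+7+0+4+3+6 = 34
3+4 = 7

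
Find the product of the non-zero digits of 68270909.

6×8×2×7×9×9 = 54432

54432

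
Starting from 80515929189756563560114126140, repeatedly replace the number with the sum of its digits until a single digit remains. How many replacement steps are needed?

2

80515929189756563560114126140 → 120 → 3 (2 steps)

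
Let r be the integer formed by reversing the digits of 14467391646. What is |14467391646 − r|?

50151984795

Reverse of 14467391646 is 64619376441.
|14467391646 − 64619376441| = 50151984795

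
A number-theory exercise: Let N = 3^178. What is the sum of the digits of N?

3^178 = 8464149782874043593254414191179506861158311266932799636000173971661904149225893113289
Sum of its 85 digits: 378.

378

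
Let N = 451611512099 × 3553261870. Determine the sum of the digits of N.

451611512099 × 3553261870 = 1604693965994420365130
Sum of its 22 digits: 95.

95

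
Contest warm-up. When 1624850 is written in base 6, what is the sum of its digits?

1624850 in base 6 is 54454242.
Digit sum: 5+4+4+5+4+2+4+2 = 30.

30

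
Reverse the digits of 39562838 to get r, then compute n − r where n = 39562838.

Reverse of 39562838 is 83826593.
39562838 − 83826593 = -44263755

-44263755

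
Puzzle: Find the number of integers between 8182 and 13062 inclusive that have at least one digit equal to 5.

1334

The integers in [8182, 13062] that have at least one digit equal to 5: 8185, 8195, 8205, 8215, 8225, 8235, …, 13058, 13059.
1334 qualify.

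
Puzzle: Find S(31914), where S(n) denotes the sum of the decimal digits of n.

18

3+1+9+1+4 = 18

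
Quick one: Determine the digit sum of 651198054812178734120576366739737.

6+5+1+1+9+8+0+5+4+8+1+2+1+7+8+7+3+4+1+2+0+5+7+6+3+6+6+7+3+9+7+3+7 = 152

152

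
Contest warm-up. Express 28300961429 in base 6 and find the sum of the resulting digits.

34

28300961429 in base 6 is 21000135453325.
Digit sum: 2+1+0+0+0+1+3+5+4+5+3+3+2+5 = 34.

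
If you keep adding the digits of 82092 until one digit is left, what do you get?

8+2+0+9+2 = 21
2+1 = 3

3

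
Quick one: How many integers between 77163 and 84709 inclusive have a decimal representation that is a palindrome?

The integers in [77163, 84709] that have a decimal representation that is a palindrome: 77177, 77277, 77377, 77477, 77577, 77677, …, 84548, 84648.
76 qualify.

76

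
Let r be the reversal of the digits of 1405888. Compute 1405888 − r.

-7479153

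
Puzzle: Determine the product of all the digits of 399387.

3×9×9×3×8×7 = 40824

40824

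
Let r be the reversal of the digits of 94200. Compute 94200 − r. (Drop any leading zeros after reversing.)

Reverse of 94200 is 249.
94200 − 249 = 93951

93951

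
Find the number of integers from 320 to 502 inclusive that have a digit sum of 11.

15

The integers in [320, 502] that have a digit sum of 11: 326, 335, 344, 353, 362, 371, …, 461, 470.
15 qualify.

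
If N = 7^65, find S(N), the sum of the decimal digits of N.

7^65 = 8538323413450849900970017037940802745289307058918668807
Sum of its 55 digits: 247.

247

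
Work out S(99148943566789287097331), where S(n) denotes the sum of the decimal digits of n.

128

9+9+1+4+8+9+4+3+5+6+6+7+8+9+2+8+7+0+9+7+3+3+1 = 128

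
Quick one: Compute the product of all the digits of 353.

3×5×3 = 45

45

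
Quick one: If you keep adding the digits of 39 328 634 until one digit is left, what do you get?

3+9+3+2+8+6+3+4 = 38
3+8 = 11
1+1 = 2

2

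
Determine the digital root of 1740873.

3

1+7+4+0+8+7+3 = 30
3+0 = 3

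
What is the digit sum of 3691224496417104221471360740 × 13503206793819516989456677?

3691224496417104221471360740 × 13503206793819516989456677 = 49843367697532467071473538668351179427926488468660980
Sum of its 53 digits: 274.

274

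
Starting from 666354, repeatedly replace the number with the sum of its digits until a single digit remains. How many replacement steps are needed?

666354 → 30 → 3 (2 steps)

2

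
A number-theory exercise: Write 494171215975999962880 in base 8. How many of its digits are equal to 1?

1

494171215975999962880 in base 8 is 65450006553135024277400.
The digit 1 appears 1 time.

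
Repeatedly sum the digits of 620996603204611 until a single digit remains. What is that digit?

1

6+2+0+9+9+6+6+0+3+2+0+4+6+1+1 = 55
5+5 = 10
1+0 = 1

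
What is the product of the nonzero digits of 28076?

672

2×8×7×6 = 672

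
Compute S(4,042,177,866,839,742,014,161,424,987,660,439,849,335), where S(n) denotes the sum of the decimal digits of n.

185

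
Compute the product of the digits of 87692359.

816480

8×7×6×9×2×3×5×9 = 816480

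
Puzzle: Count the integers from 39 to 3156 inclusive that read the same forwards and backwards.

118

The integers in [39, 3156] that read the same forwards and backwards: 44, 55, 66, 77, 88, 99, …, 3003, 3113.
118 qualify.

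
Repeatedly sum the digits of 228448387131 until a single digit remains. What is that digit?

2+2+8+4+4+8+3+8+7+1+3+1 = 51
5+1 = 6

6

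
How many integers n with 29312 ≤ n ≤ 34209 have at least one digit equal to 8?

The integers in [29312, 34209] that have at least one digit equal to 8: 29318, 29328, 29338, 29348, 29358, 29368, …, 34198, 34208.
1336 qualify.

1336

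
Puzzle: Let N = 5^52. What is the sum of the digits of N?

130

5^52 = 2220446049250313080847263336181640625
Sum of its 37 digits: 130.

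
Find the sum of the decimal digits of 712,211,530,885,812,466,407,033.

7+1+2+2+1+1+5+3+0+8+8+5+8+1+2+4+6+6+4+0+7+0+3+3 = 87

87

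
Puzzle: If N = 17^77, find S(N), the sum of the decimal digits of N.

422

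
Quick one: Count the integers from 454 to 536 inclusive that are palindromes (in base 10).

The integers in [454, 536] that are palindromes (in base 10): 454, 464, 474, 484, 494, 505, 515, 525, 535.
9 qualify.

9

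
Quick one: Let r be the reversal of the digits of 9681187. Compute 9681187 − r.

Reverse of 9681187 is 7811869.
9681187 − 7811869 = 1869318

1869318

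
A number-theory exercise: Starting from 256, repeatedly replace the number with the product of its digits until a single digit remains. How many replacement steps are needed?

2

256 → 60 → 0 (2 steps)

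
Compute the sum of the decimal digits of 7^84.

7^84 = 97327453648743672783790144527749033795901408624680013074608083129650401
Sum of its 71 digits: 307.

307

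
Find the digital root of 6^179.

9

The digital root of n equals n mod 9 (or 9 when 9 | n), so we need 6^179 mod 9.
6^179 ≡ 0 (mod 9), so the digital root is 9.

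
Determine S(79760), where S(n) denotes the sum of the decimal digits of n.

29

7+9+7+6+0 = 29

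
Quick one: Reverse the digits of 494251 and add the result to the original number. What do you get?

646745

Reverse of 494251 is 152494.
494251 + 152494 = 646745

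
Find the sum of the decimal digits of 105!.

105! = 1081396758240290900504101305800329649720646107774902579144176636573226531909905153326984536526808240339776398934872029657993872907813436816097280000000000000000000000000
Sum of its 169 digits: 648.

648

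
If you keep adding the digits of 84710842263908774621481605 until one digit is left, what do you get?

5

8+4+7+1+0+8+4+2+2+6+3+9+0+8+7+7+4+6+2+1+4+8+1+6+0+5 = 113
1+1+3 = 5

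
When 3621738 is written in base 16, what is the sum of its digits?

33

3621738 in base 16 is 37436A.
Digit sum: 3+7+4+3+6+10 = 33.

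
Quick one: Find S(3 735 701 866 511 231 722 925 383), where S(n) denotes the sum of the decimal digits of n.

100

3+7+3+5+7+0+1+8+6+6+5+1+1+2+3+1+7+2+2+9+2+5+3+8+3 = 100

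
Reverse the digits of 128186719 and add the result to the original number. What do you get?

1045868540

Reverse of 128186719 is 917681821.
128186719 + 917681821 = 1045868540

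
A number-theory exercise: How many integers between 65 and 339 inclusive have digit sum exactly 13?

The integers in [65, 339] that have digit sum exactly 13: 67, 76, 85, 94, 139, 148, …, 328, 337.
22 qualify.

22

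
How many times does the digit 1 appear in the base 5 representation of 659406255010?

3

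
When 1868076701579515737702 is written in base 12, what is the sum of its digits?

1868076701579515737702 in base 12 is 5A200495891A215A0086.
Digit sum: 5+10+2+0+0+4+9+5+8+9+1+10+2+1+5+10+0+0+8+6 = 95.

95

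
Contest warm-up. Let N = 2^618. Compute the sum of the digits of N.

883

2^618 = 1087770609288739018116276647019455748771006705104961378712461595034426490595025393129804804639189577049885346787832834079429794483512744426310696916513970896780966442670885312576979206144
Sum of its 187 digits: 883.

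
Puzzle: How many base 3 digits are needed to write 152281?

152281 in base 3 is 21201220001, which has 11 digits.

11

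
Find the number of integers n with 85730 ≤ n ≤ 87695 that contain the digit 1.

530

The integers in [85730, 87695] that contain the digit 1: 85731, 85741, 85751, 85761, 85771, 85781, …, 87681, 87691.
530 qualify.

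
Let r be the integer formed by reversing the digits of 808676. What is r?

Reversing 808676 gives 676808.

676808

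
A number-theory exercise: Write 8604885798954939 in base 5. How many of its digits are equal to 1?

3

8604885798954939 in base 5 is 33010324422104013024224.
The digit 1 appears 3 times.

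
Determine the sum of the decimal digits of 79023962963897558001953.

7+9+0+2+3+9+6+2+9+6+3+8+9+7+5+5+8+0+0+1+9+5+3 = 116

116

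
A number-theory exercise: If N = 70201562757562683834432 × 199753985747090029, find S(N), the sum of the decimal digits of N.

186

70201562757562683834432 × 199753985747090029 = 14023041966497622539615697646703634078528
Sum of its 41 digits: 186.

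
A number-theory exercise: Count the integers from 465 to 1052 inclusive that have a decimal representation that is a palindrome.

The integers in [465, 1052] that have a decimal representation that is a palindrome: 474, 484, 494, 505, 515, 525, …, 999, 1001.
54 qualify.

54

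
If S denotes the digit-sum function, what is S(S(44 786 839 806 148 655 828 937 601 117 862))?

First digit sum: 161.
1+6+1 = 8.

8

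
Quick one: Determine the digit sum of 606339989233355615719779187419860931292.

196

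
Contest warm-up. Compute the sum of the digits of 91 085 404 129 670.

56

9+1+0+8+5+4+0+4+1+2+9+6+7+0 = 56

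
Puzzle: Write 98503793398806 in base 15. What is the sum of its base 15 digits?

82

98503793398806 in base 15 is B5C49A48A306.
Digit sum: 11+5+12+4+9+10+4+8+10+3+0+6 = 82.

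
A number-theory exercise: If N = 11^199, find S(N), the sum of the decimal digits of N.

11^199 = 1726411604186016583747109512685560309623483854554434407388410414639784223789081037046056424175753141648716527748945549540857806215264173910909628312940005671566125086878597894212880871602378558606937088081091
Sum of its 208 digits: 920.

920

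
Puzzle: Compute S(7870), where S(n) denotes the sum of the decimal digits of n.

7+8+7+0 = 22

22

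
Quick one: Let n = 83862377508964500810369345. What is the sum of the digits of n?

8+3+8+6+2+3+7+7+5+0+8+9+6+4+5+0+0+8+1+0+3+6+9+3+4+5 = 120

120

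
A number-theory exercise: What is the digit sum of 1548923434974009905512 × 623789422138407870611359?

199

1548923434974009905512 × 623789422138407870611359 = 966202054439075418356389592727092901263910808
Sum of its 45 digits: 199.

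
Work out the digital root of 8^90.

The digital root of n equals n mod 9 (or 9 when 9 | n), so we need 8^90 mod 9.
8^90 ≡ 1 (mod 9), so the digital root is 1.

1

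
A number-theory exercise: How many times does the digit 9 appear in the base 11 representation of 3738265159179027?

6

3738265159179027 in base 11 is 993143394A91994.
The digit 9 appears 6 times.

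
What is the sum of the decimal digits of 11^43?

164

11^43 = 602400691612421918536387328824478011400331731
Sum of its 45 digits: 164.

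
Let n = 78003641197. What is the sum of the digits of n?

46

7+8+0+0+3+6+4+1+1+9+7 = 46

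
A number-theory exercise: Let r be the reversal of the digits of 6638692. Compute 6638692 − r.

Reverse of 6638692 is 2968366.
6638692 − 2968366 = 3670326

3670326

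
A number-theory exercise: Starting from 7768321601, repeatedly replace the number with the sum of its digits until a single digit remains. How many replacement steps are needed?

7768321601 → 41 → 5 (2 steps)

2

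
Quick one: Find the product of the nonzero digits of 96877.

9×6×8×7×7 = 21168

21168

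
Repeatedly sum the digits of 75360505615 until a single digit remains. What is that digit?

7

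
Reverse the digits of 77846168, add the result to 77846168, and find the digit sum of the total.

Reversal of 77846168 is 86164877; 77846168 + 86164877 = 164011045.
Digit sum of 164011045: 1+6+4+0+1+1+0+4+5 = 22.

22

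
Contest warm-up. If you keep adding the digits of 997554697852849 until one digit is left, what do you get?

9+9+7+5+5+4+6+9+7+8+5+2+8+4+9 = 97
9+7 = 16
1+6 = 7

7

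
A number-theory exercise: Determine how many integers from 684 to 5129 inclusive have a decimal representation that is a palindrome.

The integers in [684, 5129] that have a decimal representation that is a palindrome: 686, 696, 707, 717, 727, 737, …, 5005, 5115.
74 qualify.

74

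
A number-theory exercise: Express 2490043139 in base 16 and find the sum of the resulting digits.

44

2490043139 in base 16 is 946B0B03.
Digit sum: 9+4+6+11+0+11+0+3 = 44.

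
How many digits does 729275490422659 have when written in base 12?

729275490422659 in base 12 is 69962586227B17, which has 14 digits.

14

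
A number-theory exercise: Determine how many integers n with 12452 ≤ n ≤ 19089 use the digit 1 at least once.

6638

The integers in [12452, 19089] that use the digit 1 at least once: 12452, 12453, 12454, 12455, 12456, 12457, …, 19088, 19089.
6638 qualify.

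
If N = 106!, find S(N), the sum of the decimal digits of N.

106! = 114628056373470835453434738414834942870388487424139673389282723476762012382449946252660360871841673476016298287096435143747350528228224302506311680000000000000000000000000
Sum of its 171 digits: 639.

639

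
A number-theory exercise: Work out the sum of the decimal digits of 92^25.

218

92^25 = 12436428680229493334448956650620782820747936530432
Sum of its 50 digits: 218.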